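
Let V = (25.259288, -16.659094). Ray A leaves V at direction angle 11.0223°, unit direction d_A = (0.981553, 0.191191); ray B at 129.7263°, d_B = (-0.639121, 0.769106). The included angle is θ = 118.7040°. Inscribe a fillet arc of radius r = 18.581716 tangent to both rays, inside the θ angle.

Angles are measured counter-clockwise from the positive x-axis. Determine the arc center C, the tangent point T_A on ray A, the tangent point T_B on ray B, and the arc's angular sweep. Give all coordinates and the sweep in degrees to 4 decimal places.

center=(32.5137,3.6849) T_A=(36.0664,-14.5540) T_B=(18.2224,-8.1911) sweep=61.2960

bisector direction at 70.3743° = (0.335874,0.941907)
center distance |VC| = r/sin(θ/2) = 18.581716/sin(59.3520°) = 21.598729
C = V + |VC|·bis = (32.5137,3.6849)
T_A = V + ((C−V)·d_A)·d_A = V + 11.0102·d_A = (36.0664,-14.5540)
T_B = V + ((C−V)·d_B)·d_B = V + 11.0102·d_B = (18.2224,-8.1911)
sweep = 180° − θ = 61.2960°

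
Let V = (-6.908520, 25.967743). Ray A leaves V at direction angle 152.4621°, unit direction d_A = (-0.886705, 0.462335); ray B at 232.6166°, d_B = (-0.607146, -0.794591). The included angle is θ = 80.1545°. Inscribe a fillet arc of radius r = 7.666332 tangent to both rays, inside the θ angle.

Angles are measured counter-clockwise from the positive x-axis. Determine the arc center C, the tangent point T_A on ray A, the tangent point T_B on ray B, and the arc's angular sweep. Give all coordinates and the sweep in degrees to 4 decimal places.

center=(-18.5321,23.3825) T_A=(-14.9876,30.1803) T_B=(-12.4405,18.7279) sweep=99.8455

bisector direction at 192.5393° = (-0.976147,-0.217110)
center distance |VC| = r/sin(θ/2) = 7.666332/sin(40.0772°) = 11.907573
C = V + |VC|·bis = (-18.5321,23.3825)
T_A = V + ((C−V)·d_A)·d_A = V + 9.1114·d_A = (-14.9876,30.1803)
T_B = V + ((C−V)·d_B)·d_B = V + 9.1114·d_B = (-12.4405,18.7279)
sweep = 180° − θ = 99.8455°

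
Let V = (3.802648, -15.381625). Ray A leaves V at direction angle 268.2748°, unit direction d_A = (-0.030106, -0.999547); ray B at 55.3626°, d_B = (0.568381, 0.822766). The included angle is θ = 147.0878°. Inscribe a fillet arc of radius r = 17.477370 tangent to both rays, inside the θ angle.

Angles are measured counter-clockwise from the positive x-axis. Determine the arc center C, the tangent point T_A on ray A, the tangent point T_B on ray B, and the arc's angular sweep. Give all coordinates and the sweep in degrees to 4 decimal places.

center=(21.1167,-21.0679) T_A=(3.6472,-20.5418) T_B=(6.7369,-11.1341) sweep=32.9122

bisector direction at 341.8187° = (0.950074,-0.312025)
center distance |VC| = r/sin(θ/2) = 17.477370/sin(73.5439°) = 18.223873
C = V + |VC|·bis = (21.1167,-21.0679)
T_A = V + ((C−V)·d_A)·d_A = V + 5.1625·d_A = (3.6472,-20.5418)
T_B = V + ((C−V)·d_B)·d_B = V + 5.1625·d_B = (6.7369,-11.1341)
sweep = 180° − θ = 32.9122°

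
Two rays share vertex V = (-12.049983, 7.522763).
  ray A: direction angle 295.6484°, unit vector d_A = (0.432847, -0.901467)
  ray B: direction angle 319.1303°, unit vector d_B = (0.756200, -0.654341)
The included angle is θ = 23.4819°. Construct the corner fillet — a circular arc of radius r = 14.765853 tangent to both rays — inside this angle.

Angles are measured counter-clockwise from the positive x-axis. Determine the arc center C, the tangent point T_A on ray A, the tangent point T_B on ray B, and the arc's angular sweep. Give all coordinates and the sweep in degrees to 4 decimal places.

bisector direction at 307.3893° = (0.607228,-0.794528)
center distance |VC| = r/sin(θ/2) = 14.765853/sin(11.7409°) = 72.564072
C = V + |VC|·bis = (32.0130,-50.1314)
T_A = V + ((C−V)·d_A)·d_A = V + 71.0459·d_A = (18.7020,-56.5227)
T_B = V + ((C−V)·d_B)·d_B = V + 71.0459·d_B = (41.6749,-38.9655)
sweep = 180° − θ = 156.5181°

center=(32.0130,-50.1314) T_A=(18.7020,-56.5227) T_B=(41.6749,-38.9655) sweep=156.5181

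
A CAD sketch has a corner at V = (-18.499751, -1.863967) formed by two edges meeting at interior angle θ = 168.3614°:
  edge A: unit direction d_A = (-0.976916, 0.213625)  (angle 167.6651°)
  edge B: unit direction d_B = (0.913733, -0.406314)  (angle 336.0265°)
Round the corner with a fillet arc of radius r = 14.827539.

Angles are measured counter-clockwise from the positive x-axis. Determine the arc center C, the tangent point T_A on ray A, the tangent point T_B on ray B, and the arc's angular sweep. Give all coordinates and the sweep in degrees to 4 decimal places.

bisector direction at 251.8458° = (-0.311575,-0.950221)
center distance |VC| = r/sin(θ/2) = 14.827539/sin(84.1807°) = 14.904347
C = V + |VC|·bis = (-23.1436,-16.0264)
T_A = V + ((C−V)·d_A)·d_A = V + 1.5112·d_A = (-19.9760,-1.5411)
T_B = V + ((C−V)·d_B)·d_B = V + 1.5112·d_B = (-17.1189,-2.4780)
sweep = 180° − θ = 11.6386°

center=(-23.1436,-16.0264) T_A=(-19.9760,-1.5411) T_B=(-17.1189,-2.4780) sweep=11.6386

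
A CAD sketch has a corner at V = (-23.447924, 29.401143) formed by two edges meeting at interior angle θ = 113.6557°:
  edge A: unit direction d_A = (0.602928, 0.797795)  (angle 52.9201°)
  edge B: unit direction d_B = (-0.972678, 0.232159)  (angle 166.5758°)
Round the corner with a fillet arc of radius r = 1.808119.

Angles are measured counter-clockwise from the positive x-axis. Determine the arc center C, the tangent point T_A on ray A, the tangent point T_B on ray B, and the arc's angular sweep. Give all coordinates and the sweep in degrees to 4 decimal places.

bisector direction at 109.7480° = (-0.337883,0.941188)
center distance |VC| = r/sin(θ/2) = 1.808119/sin(56.8278°) = 2.160159
C = V + |VC|·bis = (-24.1778,31.4343)
T_A = V + ((C−V)·d_A)·d_A = V + 1.1819·d_A = (-22.7353,30.3441)
T_B = V + ((C−V)·d_B)·d_B = V + 1.1819·d_B = (-24.5976,29.6755)
sweep = 180° − θ = 66.3443°

center=(-24.1778,31.4343) T_A=(-22.7353,30.3441) T_B=(-24.5976,29.6755) sweep=66.3443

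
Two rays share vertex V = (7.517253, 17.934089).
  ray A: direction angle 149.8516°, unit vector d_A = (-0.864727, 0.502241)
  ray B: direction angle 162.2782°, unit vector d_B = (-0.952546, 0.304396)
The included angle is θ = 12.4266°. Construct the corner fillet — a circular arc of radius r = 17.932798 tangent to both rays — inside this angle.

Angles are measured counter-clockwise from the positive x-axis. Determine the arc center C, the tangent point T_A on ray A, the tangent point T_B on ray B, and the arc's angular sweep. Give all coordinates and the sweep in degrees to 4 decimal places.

bisector direction at 156.0649° = (-0.914006,0.405702)
center distance |VC| = r/sin(θ/2) = 17.932798/sin(6.2133°) = 165.691375
C = V + |VC|·bis = (-143.9256,85.1553)
T_A = V + ((C−V)·d_A)·d_A = V + 164.7181·d_A = (-134.9190,100.6623)
T_B = V + ((C−V)·d_B)·d_B = V + 164.7181·d_B = (-149.3843,68.0735)
sweep = 180° − θ = 167.5734°

center=(-143.9256,85.1553) T_A=(-134.9190,100.6623) T_B=(-149.3843,68.0735) sweep=167.5734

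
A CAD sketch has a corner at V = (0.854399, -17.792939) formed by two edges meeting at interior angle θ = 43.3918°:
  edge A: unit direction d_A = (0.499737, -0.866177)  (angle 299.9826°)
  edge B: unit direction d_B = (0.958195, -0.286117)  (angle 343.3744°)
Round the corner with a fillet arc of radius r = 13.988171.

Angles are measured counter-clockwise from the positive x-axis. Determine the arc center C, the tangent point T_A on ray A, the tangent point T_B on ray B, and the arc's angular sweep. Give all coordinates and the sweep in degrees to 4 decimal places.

center=(30.5404,-41.2556) T_A=(18.4242,-48.2460) T_B=(34.5427,-27.8522) sweep=136.6082

bisector direction at 321.6785° = (0.784544,-0.620073)
center distance |VC| = r/sin(θ/2) = 13.988171/sin(21.6959°) = 37.838565
C = V + |VC|·bis = (30.5404,-41.2556)
T_A = V + ((C−V)·d_A)·d_A = V + 35.1580·d_A = (18.4242,-48.2460)
T_B = V + ((C−V)·d_B)·d_B = V + 35.1580·d_B = (34.5427,-27.8522)
sweep = 180° − θ = 136.6082°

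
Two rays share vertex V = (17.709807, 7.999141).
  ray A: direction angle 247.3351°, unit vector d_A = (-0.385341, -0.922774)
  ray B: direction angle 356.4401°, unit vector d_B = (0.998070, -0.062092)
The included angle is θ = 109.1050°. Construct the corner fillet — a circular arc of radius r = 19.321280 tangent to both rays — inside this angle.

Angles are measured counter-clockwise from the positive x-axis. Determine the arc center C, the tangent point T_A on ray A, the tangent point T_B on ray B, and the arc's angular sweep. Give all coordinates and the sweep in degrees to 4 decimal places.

center=(30.2386,-12.1389) T_A=(12.4094,-4.6937) T_B=(31.4383,7.1451) sweep=70.8950

bisector direction at 301.8876° = (0.528255,-0.849086)
center distance |VC| = r/sin(θ/2) = 19.321280/sin(54.5525°) = 23.717357
C = V + |VC|·bis = (30.2386,-12.1389)
T_A = V + ((C−V)·d_A)·d_A = V + 13.7550·d_A = (12.4094,-4.6937)
T_B = V + ((C−V)·d_B)·d_B = V + 13.7550·d_B = (31.4383,7.1451)
sweep = 180° − θ = 70.8950°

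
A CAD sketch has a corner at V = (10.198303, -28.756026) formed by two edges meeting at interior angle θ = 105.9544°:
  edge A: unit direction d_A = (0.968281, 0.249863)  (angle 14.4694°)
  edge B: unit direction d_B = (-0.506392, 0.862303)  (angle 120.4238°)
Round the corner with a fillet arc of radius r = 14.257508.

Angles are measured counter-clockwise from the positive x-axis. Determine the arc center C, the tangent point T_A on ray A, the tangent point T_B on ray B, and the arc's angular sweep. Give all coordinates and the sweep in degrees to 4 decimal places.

center=(17.0475,-12.2640) T_A=(20.6099,-26.0693) T_B=(4.7532,-19.4839) sweep=74.0456

bisector direction at 67.4466° = (0.383544,0.923522)
center distance |VC| = r/sin(θ/2) = 14.257508/sin(52.9772°) = 17.857690
C = V + |VC|·bis = (17.0475,-12.2640)
T_A = V + ((C−V)·d_A)·d_A = V + 10.7527·d_A = (20.6099,-26.0693)
T_B = V + ((C−V)·d_B)·d_B = V + 10.7527·d_B = (4.7532,-19.4839)
sweep = 180° − θ = 74.0456°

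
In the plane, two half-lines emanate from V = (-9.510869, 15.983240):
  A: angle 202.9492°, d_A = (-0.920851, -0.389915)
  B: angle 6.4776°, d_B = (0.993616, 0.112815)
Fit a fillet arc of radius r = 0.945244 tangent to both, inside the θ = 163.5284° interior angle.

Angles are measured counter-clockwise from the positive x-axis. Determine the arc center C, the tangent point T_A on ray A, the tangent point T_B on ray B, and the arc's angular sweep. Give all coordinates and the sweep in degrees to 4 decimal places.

center=(-9.2683,15.0595) T_A=(-9.6369,15.9299) T_B=(-9.3749,15.9987) sweep=16.4716

bisector direction at 284.7134° = (0.253984,-0.967208)
center distance |VC| = r/sin(θ/2) = 0.945244/sin(81.7642°) = 0.955094
C = V + |VC|·bis = (-9.2683,15.0595)
T_A = V + ((C−V)·d_A)·d_A = V + 0.1368·d_A = (-9.6369,15.9299)
T_B = V + ((C−V)·d_B)·d_B = V + 0.1368·d_B = (-9.3749,15.9987)
sweep = 180° − θ = 16.4716°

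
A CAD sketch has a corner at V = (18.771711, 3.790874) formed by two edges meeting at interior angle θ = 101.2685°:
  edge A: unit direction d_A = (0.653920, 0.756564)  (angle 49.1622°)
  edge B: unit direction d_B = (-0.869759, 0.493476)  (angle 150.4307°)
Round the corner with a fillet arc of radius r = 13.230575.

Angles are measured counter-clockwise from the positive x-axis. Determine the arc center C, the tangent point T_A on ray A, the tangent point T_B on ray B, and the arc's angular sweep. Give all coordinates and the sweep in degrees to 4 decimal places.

center=(15.8599,20.6547) T_A=(25.8697,12.0030) T_B=(9.3309,9.1473) sweep=78.7315

bisector direction at 99.7965° = (-0.170148,0.985418)
center distance |VC| = r/sin(θ/2) = 13.230575/sin(50.6343°) = 17.113381
C = V + |VC|·bis = (15.8599,20.6547)
T_A = V + ((C−V)·d_A)·d_A = V + 10.8545·d_A = (25.8697,12.0030)
T_B = V + ((C−V)·d_B)·d_B = V + 10.8545·d_B = (9.3309,9.1473)
sweep = 180° − θ = 78.7315°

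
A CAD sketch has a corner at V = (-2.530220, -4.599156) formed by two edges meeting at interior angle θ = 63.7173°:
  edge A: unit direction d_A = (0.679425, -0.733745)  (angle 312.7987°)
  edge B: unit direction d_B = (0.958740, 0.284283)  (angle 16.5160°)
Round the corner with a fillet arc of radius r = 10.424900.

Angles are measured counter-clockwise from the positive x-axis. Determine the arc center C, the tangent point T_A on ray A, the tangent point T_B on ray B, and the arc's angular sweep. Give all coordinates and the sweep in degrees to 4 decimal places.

bisector direction at 344.6574° = (0.964361,-0.264591)
center distance |VC| = r/sin(θ/2) = 10.424900/sin(31.8587°) = 19.750656
C = V + |VC|·bis = (16.5165,-9.8250)
T_A = V + ((C−V)·d_A)·d_A = V + 16.7753·d_A = (8.8673,-16.9079)
T_B = V + ((C−V)·d_B)·d_B = V + 16.7753·d_B = (13.5529,0.1698)
sweep = 180° − θ = 116.2827°

center=(16.5165,-9.8250) T_A=(8.8673,-16.9079) T_B=(13.5529,0.1698) sweep=116.2827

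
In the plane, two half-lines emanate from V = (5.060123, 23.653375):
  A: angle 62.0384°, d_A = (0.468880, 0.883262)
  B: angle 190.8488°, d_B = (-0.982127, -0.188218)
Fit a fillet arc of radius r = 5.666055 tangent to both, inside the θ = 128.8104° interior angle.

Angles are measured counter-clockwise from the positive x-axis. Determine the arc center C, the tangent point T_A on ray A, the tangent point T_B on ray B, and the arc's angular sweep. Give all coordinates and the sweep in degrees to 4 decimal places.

center=(1.3281,28.7073) T_A=(6.3327,26.0506) T_B=(2.3945,23.1425) sweep=51.1896

bisector direction at 126.4436° = (-0.594031,0.804442)
center distance |VC| = r/sin(θ/2) = 5.666055/sin(64.4052°) = 6.282551
C = V + |VC|·bis = (1.3281,28.7073)
T_A = V + ((C−V)·d_A)·d_A = V + 2.7141·d_A = (6.3327,26.0506)
T_B = V + ((C−V)·d_B)·d_B = V + 2.7141·d_B = (2.3945,23.1425)
sweep = 180° − θ = 51.1896°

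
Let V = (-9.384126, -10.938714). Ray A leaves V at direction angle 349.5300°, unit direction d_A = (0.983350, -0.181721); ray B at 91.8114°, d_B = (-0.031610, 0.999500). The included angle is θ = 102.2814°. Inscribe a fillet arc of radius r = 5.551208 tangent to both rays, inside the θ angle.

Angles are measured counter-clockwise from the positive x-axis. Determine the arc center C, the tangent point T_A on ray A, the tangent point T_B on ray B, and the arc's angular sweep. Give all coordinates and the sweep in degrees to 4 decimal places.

bisector direction at 40.6707° = (0.758468,0.651711)
center distance |VC| = r/sin(θ/2) = 5.551208/sin(51.1407°) = 7.128915
C = V + |VC|·bis = (-3.9771,-6.2927)
T_A = V + ((C−V)·d_A)·d_A = V + 4.4728·d_A = (-4.9858,-11.7515)
T_B = V + ((C−V)·d_B)·d_B = V + 4.4728·d_B = (-9.5255,-6.4682)
sweep = 180° − θ = 77.7186°

center=(-3.9771,-6.2927) T_A=(-4.9858,-11.7515) T_B=(-9.5255,-6.4682) sweep=77.7186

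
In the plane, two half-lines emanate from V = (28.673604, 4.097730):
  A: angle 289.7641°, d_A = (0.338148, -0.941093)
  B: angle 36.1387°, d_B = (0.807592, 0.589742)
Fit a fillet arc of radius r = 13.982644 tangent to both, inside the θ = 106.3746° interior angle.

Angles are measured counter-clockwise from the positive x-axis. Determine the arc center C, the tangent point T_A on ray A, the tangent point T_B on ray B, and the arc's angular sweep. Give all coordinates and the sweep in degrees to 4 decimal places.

center=(45.3714,-1.0228) T_A=(32.2124,-5.7510) T_B=(37.1252,10.2695) sweep=73.6254

bisector direction at 342.9514° = (0.956056,-0.293183)
center distance |VC| = r/sin(θ/2) = 13.982644/sin(53.1873°) = 17.465237
C = V + |VC|·bis = (45.3714,-1.0228)
T_A = V + ((C−V)·d_A)·d_A = V + 10.4652·d_A = (32.2124,-5.7510)
T_B = V + ((C−V)·d_B)·d_B = V + 10.4652·d_B = (37.1252,10.2695)
sweep = 180° − θ = 73.6254°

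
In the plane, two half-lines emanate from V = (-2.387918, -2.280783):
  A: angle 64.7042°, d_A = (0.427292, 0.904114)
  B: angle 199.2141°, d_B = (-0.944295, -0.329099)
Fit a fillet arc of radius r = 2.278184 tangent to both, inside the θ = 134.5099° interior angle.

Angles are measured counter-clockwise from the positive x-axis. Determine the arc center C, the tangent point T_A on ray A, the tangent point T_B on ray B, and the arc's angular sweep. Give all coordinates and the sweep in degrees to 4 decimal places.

bisector direction at 131.9591° = (-0.668601,0.743622)
center distance |VC| = r/sin(θ/2) = 2.278184/sin(67.2549°) = 2.470287
C = V + |VC|·bis = (-4.0396,-0.4438)
T_A = V + ((C−V)·d_A)·d_A = V + 0.9551·d_A = (-1.9798,-1.4173)
T_B = V + ((C−V)·d_B)·d_B = V + 0.9551·d_B = (-3.2898,-2.5951)
sweep = 180° − θ = 45.4901°

center=(-4.0396,-0.4438) T_A=(-1.9798,-1.4173) T_B=(-3.2898,-2.5951) sweep=45.4901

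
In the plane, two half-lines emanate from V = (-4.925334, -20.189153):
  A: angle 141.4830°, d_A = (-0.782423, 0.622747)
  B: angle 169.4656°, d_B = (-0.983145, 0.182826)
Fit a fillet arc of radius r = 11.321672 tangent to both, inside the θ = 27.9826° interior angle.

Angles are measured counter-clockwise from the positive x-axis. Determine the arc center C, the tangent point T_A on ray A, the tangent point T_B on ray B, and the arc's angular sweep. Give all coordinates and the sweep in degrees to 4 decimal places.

center=(-47.5277,-0.7510) T_A=(-40.4772,8.1073) T_B=(-49.5976,-11.8819) sweep=152.0174

bisector direction at 155.4743° = (-0.909775,0.415101)
center distance |VC| = r/sin(θ/2) = 11.321672/sin(13.9913°) = 46.827392
C = V + |VC|·bis = (-47.5277,-0.7510)
T_A = V + ((C−V)·d_A)·d_A = V + 45.4381·d_A = (-40.4772,8.1073)
T_B = V + ((C−V)·d_B)·d_B = V + 45.4381·d_B = (-49.5976,-11.8819)
sweep = 180° − θ = 152.0174°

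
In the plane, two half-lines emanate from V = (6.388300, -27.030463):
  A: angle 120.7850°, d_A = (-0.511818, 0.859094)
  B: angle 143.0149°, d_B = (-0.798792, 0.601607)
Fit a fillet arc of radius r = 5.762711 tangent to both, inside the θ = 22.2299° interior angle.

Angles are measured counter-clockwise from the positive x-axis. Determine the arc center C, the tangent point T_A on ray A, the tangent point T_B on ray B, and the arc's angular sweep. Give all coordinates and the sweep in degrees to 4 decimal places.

center=(-13.5752,-4.7807) T_A=(-8.6245,-1.8313) T_B=(-17.0421,-9.3840) sweep=157.7701

bisector direction at 131.8999° = (-0.667832,0.744312)
center distance |VC| = r/sin(θ/2) = 5.762711/sin(11.1150°) = 29.892990
C = V + |VC|·bis = (-13.5752,-4.7807)
T_A = V + ((C−V)·d_A)·d_A = V + 29.3323·d_A = (-8.6245,-1.8313)
T_B = V + ((C−V)·d_B)·d_B = V + 29.3323·d_B = (-17.0421,-9.3840)
sweep = 180° − θ = 157.7701°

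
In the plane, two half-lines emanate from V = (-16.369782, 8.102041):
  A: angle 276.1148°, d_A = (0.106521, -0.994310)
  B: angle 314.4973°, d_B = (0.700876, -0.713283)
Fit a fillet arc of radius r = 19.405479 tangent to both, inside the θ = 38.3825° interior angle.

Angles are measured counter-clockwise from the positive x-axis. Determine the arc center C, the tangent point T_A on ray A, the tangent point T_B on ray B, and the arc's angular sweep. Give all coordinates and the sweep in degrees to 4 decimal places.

center=(8.8641,-45.2660) T_A=(-10.4310,-47.3331) T_B=(22.7057,-31.6652) sweep=141.6175

bisector direction at 295.3061° = (0.427453,-0.904037)
center distance |VC| = r/sin(θ/2) = 19.405479/sin(19.1913°) = 59.033025
C = V + |VC|·bis = (8.8641,-45.2660)
T_A = V + ((C−V)·d_A)·d_A = V + 55.7524·d_A = (-10.4310,-47.3331)
T_B = V + ((C−V)·d_B)·d_B = V + 55.7524·d_B = (22.7057,-31.6652)
sweep = 180° − θ = 141.6175°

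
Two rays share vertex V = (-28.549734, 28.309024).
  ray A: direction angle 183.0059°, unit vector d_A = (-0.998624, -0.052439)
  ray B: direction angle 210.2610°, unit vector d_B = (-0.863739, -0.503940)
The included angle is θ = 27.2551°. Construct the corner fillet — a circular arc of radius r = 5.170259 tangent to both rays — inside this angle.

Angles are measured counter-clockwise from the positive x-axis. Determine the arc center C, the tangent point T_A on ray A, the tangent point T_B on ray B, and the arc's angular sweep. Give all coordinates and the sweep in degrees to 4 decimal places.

bisector direction at 196.6335° = (-0.958156,-0.286248)
center distance |VC| = r/sin(θ/2) = 5.170259/sin(13.6275°) = 21.944193
C = V + |VC|·bis = (-49.5757,22.0275)
T_A = V + ((C−V)·d_A)·d_A = V + 21.3264·d_A = (-49.8468,27.1907)
T_B = V + ((C−V)·d_B)·d_B = V + 21.3264·d_B = (-46.9702,17.5618)
sweep = 180° − θ = 152.7449°

center=(-49.5757,22.0275) T_A=(-49.8468,27.1907) T_B=(-46.9702,17.5618) sweep=152.7449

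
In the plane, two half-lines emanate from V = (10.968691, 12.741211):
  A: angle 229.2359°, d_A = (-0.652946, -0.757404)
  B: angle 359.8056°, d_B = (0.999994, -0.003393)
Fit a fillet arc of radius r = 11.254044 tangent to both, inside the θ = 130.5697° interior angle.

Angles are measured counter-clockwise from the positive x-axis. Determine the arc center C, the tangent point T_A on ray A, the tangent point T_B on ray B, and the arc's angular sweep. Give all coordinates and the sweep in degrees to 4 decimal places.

bisector direction at 294.5208° = (0.415023,-0.909811)
center distance |VC| = r/sin(θ/2) = 11.254044/sin(65.2849°) = 12.388896
C = V + |VC|·bis = (16.1104,1.4697)
T_A = V + ((C−V)·d_A)·d_A = V + 5.1799·d_A = (7.5865,8.8179)
T_B = V + ((C−V)·d_B)·d_B = V + 5.1799·d_B = (16.1485,12.7236)
sweep = 180° − θ = 49.4303°

center=(16.1104,1.4697) T_A=(7.5865,8.8179) T_B=(16.1485,12.7236) sweep=49.4303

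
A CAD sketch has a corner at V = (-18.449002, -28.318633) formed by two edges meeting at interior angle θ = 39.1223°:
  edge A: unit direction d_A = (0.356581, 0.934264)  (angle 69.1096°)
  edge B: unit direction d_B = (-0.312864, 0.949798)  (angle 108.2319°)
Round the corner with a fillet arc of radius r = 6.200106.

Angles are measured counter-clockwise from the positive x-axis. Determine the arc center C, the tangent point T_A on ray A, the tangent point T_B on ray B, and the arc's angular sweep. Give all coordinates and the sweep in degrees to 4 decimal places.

bisector direction at 88.6707° = (0.023198,0.999731)
center distance |VC| = r/sin(θ/2) = 6.200106/sin(19.5612°) = 18.518132
C = V + |VC|·bis = (-18.0194,-9.8055)
T_A = V + ((C−V)·d_A)·d_A = V + 17.4494·d_A = (-12.2269,-12.0163)
T_B = V + ((C−V)·d_B)·d_B = V + 17.4494·d_B = (-23.9083,-11.7453)
sweep = 180° − θ = 140.8777°

center=(-18.0194,-9.8055) T_A=(-12.2269,-12.0163) T_B=(-23.9083,-11.7453) sweep=140.8777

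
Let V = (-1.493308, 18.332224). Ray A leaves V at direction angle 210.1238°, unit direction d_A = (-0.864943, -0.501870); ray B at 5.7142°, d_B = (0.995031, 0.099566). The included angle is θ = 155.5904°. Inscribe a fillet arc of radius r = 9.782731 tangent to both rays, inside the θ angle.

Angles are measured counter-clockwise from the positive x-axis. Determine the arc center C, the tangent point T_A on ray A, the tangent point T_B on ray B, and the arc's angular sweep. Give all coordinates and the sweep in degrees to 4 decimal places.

center=(1.5862,8.8088) T_A=(-3.3235,17.2703) T_B=(0.6121,18.5429) sweep=24.4096

bisector direction at 287.9190° = (0.307672,-0.951492)
center distance |VC| = r/sin(θ/2) = 9.782731/sin(77.7952°) = 10.008951
C = V + |VC|·bis = (1.5862,8.8088)
T_A = V + ((C−V)·d_A)·d_A = V + 2.1160·d_A = (-3.3235,17.2703)
T_B = V + ((C−V)·d_B)·d_B = V + 2.1160·d_B = (0.6121,18.5429)
sweep = 180° − θ = 24.4096°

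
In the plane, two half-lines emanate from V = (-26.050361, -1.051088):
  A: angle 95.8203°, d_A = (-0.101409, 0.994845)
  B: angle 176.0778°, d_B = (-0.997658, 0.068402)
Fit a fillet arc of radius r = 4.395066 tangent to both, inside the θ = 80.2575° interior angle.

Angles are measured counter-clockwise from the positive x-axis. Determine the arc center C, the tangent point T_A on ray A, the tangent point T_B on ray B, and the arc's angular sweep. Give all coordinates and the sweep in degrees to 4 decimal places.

bisector direction at 135.9490° = (-0.718722,0.695298)
center distance |VC| = r/sin(θ/2) = 4.395066/sin(40.1287°) = 6.819264
C = V + |VC|·bis = (-30.9515,3.6903)
T_A = V + ((C−V)·d_A)·d_A = V + 5.2140·d_A = (-26.5791,4.1360)
T_B = V + ((C−V)·d_B)·d_B = V + 5.2140·d_B = (-31.2521,-0.6944)
sweep = 180° − θ = 99.7425°

center=(-30.9515,3.6903) T_A=(-26.5791,4.1360) T_B=(-31.2521,-0.6944) sweep=99.7425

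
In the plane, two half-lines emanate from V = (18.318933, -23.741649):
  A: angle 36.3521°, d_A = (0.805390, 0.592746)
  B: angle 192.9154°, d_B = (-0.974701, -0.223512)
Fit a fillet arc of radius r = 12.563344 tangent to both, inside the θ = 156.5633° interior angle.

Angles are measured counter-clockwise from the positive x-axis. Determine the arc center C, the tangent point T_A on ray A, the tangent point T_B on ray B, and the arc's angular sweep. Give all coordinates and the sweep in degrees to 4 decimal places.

bisector direction at 114.6338° = (-0.416816,0.908991)
center distance |VC| = r/sin(θ/2) = 12.563344/sin(78.2816°) = 12.830765
C = V + |VC|·bis = (12.9709,-12.0786)
T_A = V + ((C−V)·d_A)·d_A = V + 2.6059·d_A = (20.4177,-22.1970)
T_B = V + ((C−V)·d_B)·d_B = V + 2.6059·d_B = (15.7789,-24.3241)
sweep = 180° − θ = 23.4367°

center=(12.9709,-12.0786) T_A=(20.4177,-22.1970) T_B=(15.7789,-24.3241) sweep=23.4367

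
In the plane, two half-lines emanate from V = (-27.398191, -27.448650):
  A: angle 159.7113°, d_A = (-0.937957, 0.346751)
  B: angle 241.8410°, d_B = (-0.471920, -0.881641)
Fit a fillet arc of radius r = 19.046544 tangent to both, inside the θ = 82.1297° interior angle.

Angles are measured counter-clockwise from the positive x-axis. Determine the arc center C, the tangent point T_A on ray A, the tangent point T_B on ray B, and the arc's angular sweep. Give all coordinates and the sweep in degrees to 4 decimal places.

center=(-54.5068,-37.7333) T_A=(-47.9024,-19.8685) T_B=(-37.7146,-46.7218) sweep=97.8703

bisector direction at 200.7762° = (-0.934973,-0.354718)
center distance |VC| = r/sin(θ/2) = 19.046544/sin(41.0648°) = 28.994021
C = V + |VC|·bis = (-54.5068,-37.7333)
T_A = V + ((C−V)·d_A)·d_A = V + 21.8605·d_A = (-47.9024,-19.8685)
T_B = V + ((C−V)·d_B)·d_B = V + 21.8605·d_B = (-37.7146,-46.7218)
sweep = 180° − θ = 97.8703°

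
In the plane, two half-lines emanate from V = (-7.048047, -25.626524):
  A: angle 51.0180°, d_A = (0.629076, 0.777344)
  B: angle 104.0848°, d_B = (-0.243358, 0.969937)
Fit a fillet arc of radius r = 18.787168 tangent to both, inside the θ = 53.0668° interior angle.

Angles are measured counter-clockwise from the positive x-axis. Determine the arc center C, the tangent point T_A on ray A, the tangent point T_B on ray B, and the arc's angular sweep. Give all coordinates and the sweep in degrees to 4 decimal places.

center=(2.0177,15.4406) T_A=(16.6218,3.6220) T_B=(-16.2047,10.8686) sweep=126.9332

bisector direction at 77.5514° = (0.215564,0.976490)
center distance |VC| = r/sin(θ/2) = 18.787168/sin(26.5334°) = 42.055856
C = V + |VC|·bis = (2.0177,15.4406)
T_A = V + ((C−V)·d_A)·d_A = V + 37.6263·d_A = (16.6218,3.6220)
T_B = V + ((C−V)·d_B)·d_B = V + 37.6263·d_B = (-16.2047,10.8686)
sweep = 180° − θ = 126.9332°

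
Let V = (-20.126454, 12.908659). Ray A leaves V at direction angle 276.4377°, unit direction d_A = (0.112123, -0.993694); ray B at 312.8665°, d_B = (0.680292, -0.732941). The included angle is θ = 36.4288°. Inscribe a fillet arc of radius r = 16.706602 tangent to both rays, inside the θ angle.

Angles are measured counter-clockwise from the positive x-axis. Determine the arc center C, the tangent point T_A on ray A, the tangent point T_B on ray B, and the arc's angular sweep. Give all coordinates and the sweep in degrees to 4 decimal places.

center=(2.1673,-35.6684) T_A=(-14.4339,-37.5416) T_B=(14.4123,-24.3030) sweep=143.5712

bisector direction at 294.6521° = (0.417107,-0.908857)
center distance |VC| = r/sin(θ/2) = 16.706602/sin(18.2144°) = 53.448527
C = V + |VC|·bis = (2.1673,-35.6684)
T_A = V + ((C−V)·d_A)·d_A = V + 50.7704·d_A = (-14.4339,-37.5416)
T_B = V + ((C−V)·d_B)·d_B = V + 50.7704·d_B = (14.4123,-24.3030)
sweep = 180° − θ = 143.5712°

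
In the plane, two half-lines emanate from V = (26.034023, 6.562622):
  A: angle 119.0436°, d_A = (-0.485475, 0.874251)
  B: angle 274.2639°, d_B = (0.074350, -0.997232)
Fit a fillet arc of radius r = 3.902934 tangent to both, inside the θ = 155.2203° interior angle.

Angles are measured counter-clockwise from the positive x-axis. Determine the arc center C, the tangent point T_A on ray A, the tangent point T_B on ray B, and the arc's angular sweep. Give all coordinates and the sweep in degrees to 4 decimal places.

bisector direction at 196.6538° = (-0.958054,-0.286587)
center distance |VC| = r/sin(θ/2) = 3.902934/sin(77.6102°) = 3.996000
C = V + |VC|·bis = (22.2056,5.4174)
T_A = V + ((C−V)·d_A)·d_A = V + 0.8574·d_A = (25.6178,7.3122)
T_B = V + ((C−V)·d_B)·d_B = V + 0.8574·d_B = (26.0978,5.7076)
sweep = 180° − θ = 24.7797°

center=(22.2056,5.4174) T_A=(25.6178,7.3122) T_B=(26.0978,5.7076) sweep=24.7797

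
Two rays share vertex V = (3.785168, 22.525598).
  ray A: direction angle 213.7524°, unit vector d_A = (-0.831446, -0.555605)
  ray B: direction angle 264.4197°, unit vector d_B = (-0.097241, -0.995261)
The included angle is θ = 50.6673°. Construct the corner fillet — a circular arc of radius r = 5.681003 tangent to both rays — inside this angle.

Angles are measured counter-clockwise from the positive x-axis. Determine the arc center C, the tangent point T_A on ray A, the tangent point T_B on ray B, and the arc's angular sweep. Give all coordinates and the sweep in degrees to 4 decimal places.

center=(-3.0358,11.1349) T_A=(-6.1922,15.8583) T_B=(2.6183,10.5825) sweep=129.3327

bisector direction at 239.0861° = (-0.513750,-0.857940)
center distance |VC| = r/sin(θ/2) = 5.681003/sin(25.3336°) = 13.276822
C = V + |VC|·bis = (-3.0358,11.1349)
T_A = V + ((C−V)·d_A)·d_A = V + 12.0000·d_A = (-6.1922,15.8583)
T_B = V + ((C−V)·d_B)·d_B = V + 12.0000·d_B = (2.6183,10.5825)
sweep = 180° − θ = 129.3327°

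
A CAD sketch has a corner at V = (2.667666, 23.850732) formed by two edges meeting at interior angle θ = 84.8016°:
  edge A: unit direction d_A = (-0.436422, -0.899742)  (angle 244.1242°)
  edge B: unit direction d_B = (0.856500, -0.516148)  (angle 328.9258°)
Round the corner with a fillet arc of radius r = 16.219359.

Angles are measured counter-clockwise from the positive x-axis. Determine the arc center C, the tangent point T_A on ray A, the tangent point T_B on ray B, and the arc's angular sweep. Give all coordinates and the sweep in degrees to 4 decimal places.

center=(9.5092,0.7911) T_A=(-5.0840,7.8695) T_B=(17.8808,14.6829) sweep=95.1984

bisector direction at 286.5250° = (0.284434,-0.958696)
center distance |VC| = r/sin(θ/2) = 16.219359/sin(42.4008°) = 24.053172
C = V + |VC|·bis = (9.5092,0.7911)
T_A = V + ((C−V)·d_A)·d_A = V + 17.7620·d_A = (-5.0840,7.8695)
T_B = V + ((C−V)·d_B)·d_B = V + 17.7620·d_B = (17.8808,14.6829)
sweep = 180° − θ = 95.1984°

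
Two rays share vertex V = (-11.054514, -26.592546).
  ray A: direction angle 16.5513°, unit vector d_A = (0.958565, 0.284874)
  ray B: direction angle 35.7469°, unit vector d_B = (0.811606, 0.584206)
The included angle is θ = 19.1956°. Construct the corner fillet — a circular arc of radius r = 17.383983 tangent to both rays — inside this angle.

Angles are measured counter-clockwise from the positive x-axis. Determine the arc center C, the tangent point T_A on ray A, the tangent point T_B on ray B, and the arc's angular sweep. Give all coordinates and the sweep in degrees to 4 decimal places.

bisector direction at 26.1491° = (0.897650,0.440709)
center distance |VC| = r/sin(θ/2) = 17.383983/sin(9.5978°) = 104.263723
C = V + |VC|·bis = (82.5378,19.3574)
T_A = V + ((C−V)·d_A)·d_A = V + 102.8043·d_A = (87.4901,2.6937)
T_B = V + ((C−V)·d_B)·d_B = V + 102.8043·d_B = (72.3820,33.4663)
sweep = 180° − θ = 160.8044°

center=(82.5378,19.3574) T_A=(87.4901,2.6937) T_B=(72.3820,33.4663) sweep=160.8044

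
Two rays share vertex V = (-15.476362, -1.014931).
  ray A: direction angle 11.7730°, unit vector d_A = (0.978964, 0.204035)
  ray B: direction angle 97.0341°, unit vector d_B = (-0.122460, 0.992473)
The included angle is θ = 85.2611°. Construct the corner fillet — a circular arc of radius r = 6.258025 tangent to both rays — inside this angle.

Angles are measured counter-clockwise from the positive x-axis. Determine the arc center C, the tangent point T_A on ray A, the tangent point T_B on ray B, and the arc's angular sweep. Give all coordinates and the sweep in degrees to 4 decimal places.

bisector direction at 54.4035° = (0.582073,0.813137)
center distance |VC| = r/sin(θ/2) = 6.258025/sin(42.6305°) = 9.240097
C = V + |VC|·bis = (-10.0980,6.4985)
T_A = V + ((C−V)·d_A)·d_A = V + 6.7983·d_A = (-8.8211,0.3722)
T_B = V + ((C−V)·d_B)·d_B = V + 6.7983·d_B = (-16.3089,5.7322)
sweep = 180° − θ = 94.7389°

center=(-10.0980,6.4985) T_A=(-8.8211,0.3722) T_B=(-16.3089,5.7322) sweep=94.7389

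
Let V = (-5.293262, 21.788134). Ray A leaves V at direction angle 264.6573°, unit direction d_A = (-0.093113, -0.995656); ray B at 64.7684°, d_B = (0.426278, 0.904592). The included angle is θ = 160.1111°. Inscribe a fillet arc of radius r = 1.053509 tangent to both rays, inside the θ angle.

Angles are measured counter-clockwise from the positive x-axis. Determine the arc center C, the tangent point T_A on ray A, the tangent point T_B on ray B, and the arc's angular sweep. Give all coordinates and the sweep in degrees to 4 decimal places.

bisector direction at 344.7129° = (0.964617,-0.263657)
center distance |VC| = r/sin(θ/2) = 1.053509/sin(80.0555°) = 1.069579
C = V + |VC|·bis = (-4.2615,21.5061)
T_A = V + ((C−V)·d_A)·d_A = V + 0.1847·d_A = (-5.3105,21.6042)
T_B = V + ((C−V)·d_B)·d_B = V + 0.1847·d_B = (-5.2145,21.9552)
sweep = 180° − θ = 19.8889°

center=(-4.2615,21.5061) T_A=(-5.3105,21.6042) T_B=(-5.2145,21.9552) sweep=19.8889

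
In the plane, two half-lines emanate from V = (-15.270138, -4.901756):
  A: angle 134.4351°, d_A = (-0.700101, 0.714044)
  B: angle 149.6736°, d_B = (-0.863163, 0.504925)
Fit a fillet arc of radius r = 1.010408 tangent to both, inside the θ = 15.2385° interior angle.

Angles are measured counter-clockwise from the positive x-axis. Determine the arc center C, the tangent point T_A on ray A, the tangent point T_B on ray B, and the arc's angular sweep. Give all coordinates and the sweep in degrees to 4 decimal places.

bisector direction at 142.0543° = (-0.788594,0.614914)
center distance |VC| = r/sin(θ/2) = 1.010408/sin(7.6193°) = 7.620579
C = V + |VC|·bis = (-21.2797,-0.2158)
T_A = V + ((C−V)·d_A)·d_A = V + 7.5533·d_A = (-20.5582,0.4916)
T_B = V + ((C−V)·d_B)·d_B = V + 7.5533·d_B = (-21.7899,-1.0879)
sweep = 180° − θ = 164.7615°

center=(-21.2797,-0.2158) T_A=(-20.5582,0.4916) T_B=(-21.7899,-1.0879) sweep=164.7615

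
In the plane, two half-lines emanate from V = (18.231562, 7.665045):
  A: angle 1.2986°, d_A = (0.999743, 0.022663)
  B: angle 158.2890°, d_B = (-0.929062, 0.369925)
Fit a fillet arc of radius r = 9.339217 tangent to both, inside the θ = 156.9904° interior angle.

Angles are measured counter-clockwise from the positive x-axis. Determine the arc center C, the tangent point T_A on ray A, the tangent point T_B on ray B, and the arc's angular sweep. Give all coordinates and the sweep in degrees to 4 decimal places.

center=(19.9203,17.0449) T_A=(20.1320,7.7081) T_B=(16.4655,8.3682) sweep=23.0096

bisector direction at 79.7938° = (0.177191,0.984176)
center distance |VC| = r/sin(θ/2) = 9.339217/sin(78.4952°) = 9.530708
C = V + |VC|·bis = (19.9203,17.0449)
T_A = V + ((C−V)·d_A)·d_A = V + 1.9009·d_A = (20.1320,7.7081)
T_B = V + ((C−V)·d_B)·d_B = V + 1.9009·d_B = (16.4655,8.3682)
sweep = 180° − θ = 23.0096°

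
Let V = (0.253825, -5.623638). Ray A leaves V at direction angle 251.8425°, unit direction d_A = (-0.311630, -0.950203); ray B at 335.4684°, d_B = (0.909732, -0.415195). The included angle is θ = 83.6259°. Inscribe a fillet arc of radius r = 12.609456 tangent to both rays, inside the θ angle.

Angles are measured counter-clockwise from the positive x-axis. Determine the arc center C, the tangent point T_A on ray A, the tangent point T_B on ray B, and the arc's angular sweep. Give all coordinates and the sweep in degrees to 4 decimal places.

bisector direction at 293.6555° = (0.401236,-0.915975)
center distance |VC| = r/sin(θ/2) = 12.609456/sin(41.8130°) = 18.913212
C = V + |VC|·bis = (7.8425,-22.9477)
T_A = V + ((C−V)·d_A)·d_A = V + 14.0965·d_A = (-4.1391,-19.0182)
T_B = V + ((C−V)·d_B)·d_B = V + 14.0965·d_B = (13.0779,-11.4764)
sweep = 180° − θ = 96.3741°

center=(7.8425,-22.9477) T_A=(-4.1391,-19.0182) T_B=(13.0779,-11.4764) sweep=96.3741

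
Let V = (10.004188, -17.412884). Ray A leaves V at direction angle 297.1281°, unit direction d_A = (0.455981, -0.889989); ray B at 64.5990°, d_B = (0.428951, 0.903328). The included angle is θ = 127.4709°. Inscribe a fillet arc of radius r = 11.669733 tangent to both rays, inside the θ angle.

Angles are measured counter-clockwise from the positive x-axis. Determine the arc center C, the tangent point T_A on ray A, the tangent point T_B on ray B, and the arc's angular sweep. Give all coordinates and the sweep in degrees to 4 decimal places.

bisector direction at 0.8635° = (0.999886,0.015071)
center distance |VC| = r/sin(θ/2) = 11.669733/sin(63.7355°) = 13.013212
C = V + |VC|·bis = (23.0159,-17.2168)
T_A = V + ((C−V)·d_A)·d_A = V + 5.7586·d_A = (12.6300,-22.5379)
T_B = V + ((C−V)·d_B)·d_B = V + 5.7586·d_B = (12.4743,-12.2110)
sweep = 180° − θ = 52.5291°

center=(23.0159,-17.2168) T_A=(12.6300,-22.5379) T_B=(12.4743,-12.2110) sweep=52.5291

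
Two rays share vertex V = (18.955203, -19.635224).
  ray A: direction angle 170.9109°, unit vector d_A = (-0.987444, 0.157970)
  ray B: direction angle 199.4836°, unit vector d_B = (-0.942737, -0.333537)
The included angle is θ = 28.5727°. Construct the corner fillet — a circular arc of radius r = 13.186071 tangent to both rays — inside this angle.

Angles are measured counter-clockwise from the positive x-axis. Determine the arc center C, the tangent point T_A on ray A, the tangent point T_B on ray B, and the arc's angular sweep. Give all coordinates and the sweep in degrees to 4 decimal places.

center=(-34.2602,-24.4756) T_A=(-32.1772,-11.4551) T_B=(-29.8621,-36.9066) sweep=151.4273

bisector direction at 185.1972° = (-0.995889,-0.090585)
center distance |VC| = r/sin(θ/2) = 13.186071/sin(14.2864°) = 53.435060
C = V + |VC|·bis = (-34.2602,-24.4756)
T_A = V + ((C−V)·d_A)·d_A = V + 51.7826·d_A = (-32.1772,-11.4551)
T_B = V + ((C−V)·d_B)·d_B = V + 51.7826·d_B = (-29.8621,-36.9066)
sweep = 180° − θ = 151.4273°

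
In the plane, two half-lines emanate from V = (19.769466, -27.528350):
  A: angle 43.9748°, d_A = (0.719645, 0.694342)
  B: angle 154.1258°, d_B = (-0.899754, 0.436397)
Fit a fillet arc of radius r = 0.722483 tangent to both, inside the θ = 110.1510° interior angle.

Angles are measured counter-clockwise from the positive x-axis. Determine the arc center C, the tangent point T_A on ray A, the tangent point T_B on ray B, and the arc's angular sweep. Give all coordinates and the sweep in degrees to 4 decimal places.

bisector direction at 99.0503° = (-0.157301,0.987551)
center distance |VC| = r/sin(θ/2) = 0.722483/sin(55.0755°) = 0.881177
C = V + |VC|·bis = (19.6309,-26.6581)
T_A = V + ((C−V)·d_A)·d_A = V + 0.5045·d_A = (20.1325,-27.1781)
T_B = V + ((C−V)·d_B)·d_B = V + 0.5045·d_B = (19.3156,-27.3082)
sweep = 180° − θ = 69.8490°

center=(19.6309,-26.6581) T_A=(20.1325,-27.1781) T_B=(19.3156,-27.3082) sweep=69.8490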